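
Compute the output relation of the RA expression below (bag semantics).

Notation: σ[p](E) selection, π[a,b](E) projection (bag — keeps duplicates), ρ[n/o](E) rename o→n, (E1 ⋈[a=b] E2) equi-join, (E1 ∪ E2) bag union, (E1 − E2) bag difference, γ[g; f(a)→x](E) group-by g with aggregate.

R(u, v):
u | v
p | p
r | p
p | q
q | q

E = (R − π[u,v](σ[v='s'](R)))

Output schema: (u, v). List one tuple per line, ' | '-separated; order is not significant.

Per-node cardinality:
  R → 4
  R → 4
  σ[v='s'](R) → 0
  π[u,v](σ[v='s'](R)) → 0
  (R − π[u,v](σ[v='s'](R))) → 4

== RESULT ==
u | v
p | p
p | q
q | q
r | p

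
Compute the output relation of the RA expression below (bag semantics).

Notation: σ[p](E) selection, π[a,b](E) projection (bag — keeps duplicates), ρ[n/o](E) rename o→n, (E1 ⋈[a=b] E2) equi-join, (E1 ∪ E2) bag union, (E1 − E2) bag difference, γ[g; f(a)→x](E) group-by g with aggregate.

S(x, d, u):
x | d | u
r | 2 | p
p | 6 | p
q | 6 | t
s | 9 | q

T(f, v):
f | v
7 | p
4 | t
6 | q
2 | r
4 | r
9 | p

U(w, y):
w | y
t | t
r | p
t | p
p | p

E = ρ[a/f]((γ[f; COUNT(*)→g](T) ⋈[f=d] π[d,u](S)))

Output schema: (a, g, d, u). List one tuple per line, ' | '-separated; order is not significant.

Row counts bottom-up:
  T → 6
  γ[f; COUNT(*)→g](T) → 5
  S → 4
  π[d,u](S) → 4
  (γ[f; COUNT(*)→g](T) ⋈[f=d] π[d,u](S)) → 4
  ρ[a/f]((γ[f; COUNT(*)→g](T) ⋈[f=d] π[d,u](S))) → 4

== RESULT ==
a | g | d | u
2 | 1 | 2 | p
6 | 1 | 6 | p
6 | 1 | 6 | t
9 | 1 | 9 | q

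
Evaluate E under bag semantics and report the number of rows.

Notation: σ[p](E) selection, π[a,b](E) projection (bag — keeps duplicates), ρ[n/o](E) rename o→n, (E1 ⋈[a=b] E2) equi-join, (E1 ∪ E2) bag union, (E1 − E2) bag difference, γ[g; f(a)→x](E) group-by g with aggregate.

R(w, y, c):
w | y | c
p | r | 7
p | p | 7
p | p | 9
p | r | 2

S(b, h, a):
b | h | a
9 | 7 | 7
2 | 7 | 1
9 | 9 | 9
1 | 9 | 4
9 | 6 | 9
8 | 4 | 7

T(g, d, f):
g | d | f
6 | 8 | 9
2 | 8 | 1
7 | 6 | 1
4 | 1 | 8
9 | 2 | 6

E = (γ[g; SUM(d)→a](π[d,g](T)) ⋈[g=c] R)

Per-node cardinality:
  T → 5
  π[d,g](T) → 5
  γ[g; SUM(d)→a](π[d,g](T)) → 5
  R → 4
  (γ[g; SUM(d)→a](π[d,g](T)) ⋈[g=c] R) → 4

|E| = 4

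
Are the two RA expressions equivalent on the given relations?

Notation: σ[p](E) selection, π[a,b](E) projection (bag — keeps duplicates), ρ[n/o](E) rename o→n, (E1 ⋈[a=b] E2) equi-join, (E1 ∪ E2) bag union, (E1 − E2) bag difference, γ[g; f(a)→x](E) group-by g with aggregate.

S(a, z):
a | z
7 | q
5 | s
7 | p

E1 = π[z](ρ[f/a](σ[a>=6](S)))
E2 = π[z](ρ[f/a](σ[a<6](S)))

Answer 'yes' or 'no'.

E1 per-node cardinality:
  S → 3
  σ[a>=6](S) → 2
  ρ[f/a](σ[a>=6](S)) → 2
  π[z](ρ[f/a](σ[a>=6](S))) → 2
E2 per-node cardinality:
  S → 3
  σ[a<6](S) → 1
  ρ[f/a](σ[a<6](S)) → 1
  π[z](ρ[f/a](σ[a<6](S))) → 1

E1 result:
z
p
q
E2 result:
z
s
Witness: ('p',) appears 1× in E1 but 0× in E2.

no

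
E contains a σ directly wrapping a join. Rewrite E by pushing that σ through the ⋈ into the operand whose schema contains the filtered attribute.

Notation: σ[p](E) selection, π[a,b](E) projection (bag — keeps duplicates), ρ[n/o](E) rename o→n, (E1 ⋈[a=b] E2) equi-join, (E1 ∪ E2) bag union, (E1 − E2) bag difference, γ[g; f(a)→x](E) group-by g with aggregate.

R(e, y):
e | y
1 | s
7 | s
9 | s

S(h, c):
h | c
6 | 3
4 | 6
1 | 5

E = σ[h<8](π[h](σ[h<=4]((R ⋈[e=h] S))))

σ filters on h, owned by the right side.
E' = σ[h<8](π[h]((R ⋈[e=h] σ[h<=4](S))))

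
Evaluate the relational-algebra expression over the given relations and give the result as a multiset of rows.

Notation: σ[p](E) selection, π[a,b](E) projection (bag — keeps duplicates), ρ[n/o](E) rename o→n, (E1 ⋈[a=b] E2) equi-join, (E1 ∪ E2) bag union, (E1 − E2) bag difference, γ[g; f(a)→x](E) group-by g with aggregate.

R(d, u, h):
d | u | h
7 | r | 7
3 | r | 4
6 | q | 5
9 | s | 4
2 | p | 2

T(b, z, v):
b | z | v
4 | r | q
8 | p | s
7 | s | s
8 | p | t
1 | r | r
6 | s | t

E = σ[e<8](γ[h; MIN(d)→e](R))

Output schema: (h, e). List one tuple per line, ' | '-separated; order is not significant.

Per-node cardinality:
  R → 5
  γ[h; MIN(d)→e](R) → 4
  σ[e<8](γ[h; MIN(d)→e](R)) → 4

== RESULT ==
h | e
2 | 2
4 | 3
5 | 6
7 | 7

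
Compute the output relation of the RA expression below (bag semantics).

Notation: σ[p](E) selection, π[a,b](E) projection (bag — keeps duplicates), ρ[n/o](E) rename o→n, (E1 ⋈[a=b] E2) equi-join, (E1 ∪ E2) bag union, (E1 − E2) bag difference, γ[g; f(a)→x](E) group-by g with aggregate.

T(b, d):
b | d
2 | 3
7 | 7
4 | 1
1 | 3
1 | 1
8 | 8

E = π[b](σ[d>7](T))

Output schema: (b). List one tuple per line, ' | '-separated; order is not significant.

Stepwise |·|:
  T → 6
  σ[d>7](T) → 1
  π[b](σ[d>7](T)) → 1

== RESULT ==
b
8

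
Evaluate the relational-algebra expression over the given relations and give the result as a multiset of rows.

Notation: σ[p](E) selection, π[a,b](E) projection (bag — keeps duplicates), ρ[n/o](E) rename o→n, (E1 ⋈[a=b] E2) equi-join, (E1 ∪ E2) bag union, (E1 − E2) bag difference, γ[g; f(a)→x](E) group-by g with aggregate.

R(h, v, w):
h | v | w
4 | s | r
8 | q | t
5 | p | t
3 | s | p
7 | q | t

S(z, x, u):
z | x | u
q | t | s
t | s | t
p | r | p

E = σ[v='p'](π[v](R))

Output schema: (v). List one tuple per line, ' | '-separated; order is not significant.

Row counts bottom-up:
  R → 5
  π[v](R) → 5
  σ[v='p'](π[v](R)) → 1

== RESULT ==
v
p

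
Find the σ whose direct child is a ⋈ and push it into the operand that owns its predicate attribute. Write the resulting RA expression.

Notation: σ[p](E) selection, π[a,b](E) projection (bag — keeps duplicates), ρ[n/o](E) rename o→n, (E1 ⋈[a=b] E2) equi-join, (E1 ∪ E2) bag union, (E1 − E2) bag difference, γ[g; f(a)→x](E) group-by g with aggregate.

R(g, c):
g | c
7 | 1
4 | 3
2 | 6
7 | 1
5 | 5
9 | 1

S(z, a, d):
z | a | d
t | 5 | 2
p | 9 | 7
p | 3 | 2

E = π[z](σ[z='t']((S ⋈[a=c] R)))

σ filters on z, owned by the left side.
E' = π[z]((σ[z='t'](S) ⋈[a=c] R))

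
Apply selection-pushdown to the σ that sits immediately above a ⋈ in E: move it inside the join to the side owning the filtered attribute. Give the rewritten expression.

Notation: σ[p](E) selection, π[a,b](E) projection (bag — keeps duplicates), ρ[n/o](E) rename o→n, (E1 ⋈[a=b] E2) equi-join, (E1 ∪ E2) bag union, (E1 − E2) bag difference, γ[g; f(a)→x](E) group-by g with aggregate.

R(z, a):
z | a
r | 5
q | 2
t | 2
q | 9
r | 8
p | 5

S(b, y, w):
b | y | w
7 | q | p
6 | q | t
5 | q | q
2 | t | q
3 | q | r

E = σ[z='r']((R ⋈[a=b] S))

σ filters on z, owned by the left side.
E' = (σ[z='r'](R) ⋈[a=b] S)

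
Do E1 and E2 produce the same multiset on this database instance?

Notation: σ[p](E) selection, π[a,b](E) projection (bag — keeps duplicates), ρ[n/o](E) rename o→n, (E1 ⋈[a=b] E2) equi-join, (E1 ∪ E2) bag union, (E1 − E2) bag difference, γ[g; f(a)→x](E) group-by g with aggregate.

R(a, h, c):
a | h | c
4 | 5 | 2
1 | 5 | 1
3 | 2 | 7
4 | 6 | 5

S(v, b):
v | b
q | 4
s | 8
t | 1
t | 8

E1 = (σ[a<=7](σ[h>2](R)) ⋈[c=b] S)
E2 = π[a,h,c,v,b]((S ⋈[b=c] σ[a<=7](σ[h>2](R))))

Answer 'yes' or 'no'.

E1 subexpression sizes:
  R → 4
  σ[h>2](R) → 3
  σ[a<=7](σ[h>2](R)) → 3
  S → 4
  (σ[a<=7](σ[h>2](R)) ⋈[c=b] S) → 1
E2 subexpression sizes:
  S → 4
  R → 4
  σ[h>2](R) → 3
  σ[a<=7](σ[h>2](R)) → 3
  (S ⋈[b=c] σ[a<=7](σ[h>2](R))) → 1
  π[a,h,c,v,b]((S ⋈[b=c] σ[a<=7](σ[h>2](R)))) → 1

E1 and E2 produce the same multiset:
a | h | c | v | b
1 | 5 | 1 | t | 1

yes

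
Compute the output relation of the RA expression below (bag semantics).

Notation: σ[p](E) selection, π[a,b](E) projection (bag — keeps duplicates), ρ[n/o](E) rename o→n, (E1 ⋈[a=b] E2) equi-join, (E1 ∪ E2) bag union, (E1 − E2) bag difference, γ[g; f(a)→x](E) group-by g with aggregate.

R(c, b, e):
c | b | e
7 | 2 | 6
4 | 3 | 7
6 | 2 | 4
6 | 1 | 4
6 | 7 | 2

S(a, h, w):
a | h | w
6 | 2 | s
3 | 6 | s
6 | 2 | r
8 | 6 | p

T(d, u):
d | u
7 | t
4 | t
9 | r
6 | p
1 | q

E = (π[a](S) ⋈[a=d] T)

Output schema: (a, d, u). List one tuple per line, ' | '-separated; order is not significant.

Per-node cardinality:
  S → 4
  π[a](S) → 4
  T → 5
  (π[a](S) ⋈[a=d] T) → 2

== RESULT ==
a | d | u
6 | 6 | p
6 | 6 | p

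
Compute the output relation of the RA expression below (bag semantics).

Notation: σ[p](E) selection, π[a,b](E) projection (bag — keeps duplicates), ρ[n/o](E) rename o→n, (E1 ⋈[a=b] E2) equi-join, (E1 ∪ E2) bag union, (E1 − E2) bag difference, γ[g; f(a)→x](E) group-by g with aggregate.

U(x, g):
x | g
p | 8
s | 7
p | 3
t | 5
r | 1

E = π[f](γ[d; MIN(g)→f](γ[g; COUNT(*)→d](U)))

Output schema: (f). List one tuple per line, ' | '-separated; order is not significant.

Subexpression sizes:
  U → 5
  γ[g; COUNT(*)→d](U) → 5
  γ[d; MIN(g)→f](γ[g; COUNT(*)→d](U)) → 1
  π[f](γ[d; MIN(g)→f](γ[g; COUNT(*)→d](U))) → 1

== RESULT ==
f
1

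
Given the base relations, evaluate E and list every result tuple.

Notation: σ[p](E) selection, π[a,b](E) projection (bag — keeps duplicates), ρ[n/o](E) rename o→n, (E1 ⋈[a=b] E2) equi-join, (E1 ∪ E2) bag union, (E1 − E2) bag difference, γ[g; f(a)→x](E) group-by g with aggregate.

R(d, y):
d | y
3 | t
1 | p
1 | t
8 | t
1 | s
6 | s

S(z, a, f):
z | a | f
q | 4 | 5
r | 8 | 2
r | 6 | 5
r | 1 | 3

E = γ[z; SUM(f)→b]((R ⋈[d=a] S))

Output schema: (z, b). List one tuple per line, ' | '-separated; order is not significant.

Subexpression sizes:
  R → 6
  S → 4
  (R ⋈[d=a] S) → 5
  γ[z; SUM(f)→b]((R ⋈[d=a] S)) → 1

== RESULT ==
z | b
r | 16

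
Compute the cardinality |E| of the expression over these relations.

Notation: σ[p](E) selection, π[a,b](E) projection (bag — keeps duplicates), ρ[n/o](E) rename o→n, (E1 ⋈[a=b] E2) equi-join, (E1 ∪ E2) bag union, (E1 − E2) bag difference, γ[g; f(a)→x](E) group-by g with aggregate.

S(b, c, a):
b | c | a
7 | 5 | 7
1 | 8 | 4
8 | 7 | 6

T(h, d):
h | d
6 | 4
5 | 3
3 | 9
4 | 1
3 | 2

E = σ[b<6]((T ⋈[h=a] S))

Subexpression sizes:
  T → 5
  S → 3
  (T ⋈[h=a] S) → 2
  σ[b<6]((T ⋈[h=a] S)) → 1

|E| = 1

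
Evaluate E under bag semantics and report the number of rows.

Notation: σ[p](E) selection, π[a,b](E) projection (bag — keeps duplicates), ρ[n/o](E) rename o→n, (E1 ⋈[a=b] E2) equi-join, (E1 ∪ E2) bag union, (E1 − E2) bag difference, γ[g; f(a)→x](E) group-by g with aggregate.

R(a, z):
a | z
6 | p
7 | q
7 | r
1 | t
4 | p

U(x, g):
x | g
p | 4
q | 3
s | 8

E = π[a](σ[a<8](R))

Per-node cardinality:
  R → 5
  σ[a<8](R) → 5
  π[a](σ[a<8](R)) → 5

|E| = 5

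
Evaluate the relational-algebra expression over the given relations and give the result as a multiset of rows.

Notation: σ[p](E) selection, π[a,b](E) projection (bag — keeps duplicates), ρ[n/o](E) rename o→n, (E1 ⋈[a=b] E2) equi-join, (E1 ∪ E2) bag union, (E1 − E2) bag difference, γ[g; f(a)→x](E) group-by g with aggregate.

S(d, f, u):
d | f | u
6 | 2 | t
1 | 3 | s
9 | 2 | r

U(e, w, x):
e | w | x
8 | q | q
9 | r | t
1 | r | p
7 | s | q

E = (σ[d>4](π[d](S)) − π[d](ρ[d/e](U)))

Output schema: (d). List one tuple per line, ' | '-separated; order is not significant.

Per-node cardinality:
  S → 3
  π[d](S) → 3
  σ[d>4](π[d](S)) → 2
  U → 4
  ρ[d/e](U) → 4
  π[d](ρ[d/e](U)) → 4
  (σ[d>4](π[d](S)) − π[d](ρ[d/e](U))) → 1

== RESULT ==
d
6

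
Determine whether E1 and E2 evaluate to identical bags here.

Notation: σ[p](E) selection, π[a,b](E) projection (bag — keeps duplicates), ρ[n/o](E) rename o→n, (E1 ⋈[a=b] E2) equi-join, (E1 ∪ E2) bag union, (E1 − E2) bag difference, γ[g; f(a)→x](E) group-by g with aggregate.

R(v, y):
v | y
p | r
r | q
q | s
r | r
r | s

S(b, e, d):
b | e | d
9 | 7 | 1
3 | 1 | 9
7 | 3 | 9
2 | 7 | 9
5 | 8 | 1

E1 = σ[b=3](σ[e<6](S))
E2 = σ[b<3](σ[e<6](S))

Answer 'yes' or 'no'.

E1 per-node cardinality:
  S → 5
  σ[e<6](S) → 2
  σ[b=3](σ[e<6](S)) → 1
E2 per-node cardinality:
  S → 5
  σ[e<6](S) → 2
  σ[b<3](σ[e<6](S)) → 0

E1 result:
b | e | d
3 | 1 | 9
E2 result:
b | e | d
(0 rows)
Witness: (3, 1, 9) appears 1× in E1 but 0× in E2.

no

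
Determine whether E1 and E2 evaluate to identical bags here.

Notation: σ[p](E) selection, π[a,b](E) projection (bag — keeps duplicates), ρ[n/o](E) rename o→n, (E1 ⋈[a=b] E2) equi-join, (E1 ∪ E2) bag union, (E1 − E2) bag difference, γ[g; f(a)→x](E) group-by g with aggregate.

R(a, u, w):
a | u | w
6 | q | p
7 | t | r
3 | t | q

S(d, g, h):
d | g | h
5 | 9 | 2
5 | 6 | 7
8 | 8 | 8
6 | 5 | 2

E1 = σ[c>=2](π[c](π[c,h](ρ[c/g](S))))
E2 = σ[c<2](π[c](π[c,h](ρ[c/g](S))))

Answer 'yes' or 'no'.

E1 stepwise |·|:
  S → 4
  ρ[c/g](S) → 4
  π[c,h](ρ[c/g](S)) → 4
  π[c](π[c,h](ρ[c/g](S))) → 4
  σ[c>=2](π[c](π[c,h](ρ[c/g](S)))) → 4
E2 stepwise |·|:
  S → 4
  ρ[c/g](S) → 4
  π[c,h](ρ[c/g](S)) → 4
  π[c](π[c,h](ρ[c/g](S))) → 4
  σ[c<2](π[c](π[c,h](ρ[c/g](S)))) → 0

E1 result:
c
5
6
8
9
E2 result:
c
(0 rows)
Witness: (6,) appears 1× in E1 but 0× in E2.

no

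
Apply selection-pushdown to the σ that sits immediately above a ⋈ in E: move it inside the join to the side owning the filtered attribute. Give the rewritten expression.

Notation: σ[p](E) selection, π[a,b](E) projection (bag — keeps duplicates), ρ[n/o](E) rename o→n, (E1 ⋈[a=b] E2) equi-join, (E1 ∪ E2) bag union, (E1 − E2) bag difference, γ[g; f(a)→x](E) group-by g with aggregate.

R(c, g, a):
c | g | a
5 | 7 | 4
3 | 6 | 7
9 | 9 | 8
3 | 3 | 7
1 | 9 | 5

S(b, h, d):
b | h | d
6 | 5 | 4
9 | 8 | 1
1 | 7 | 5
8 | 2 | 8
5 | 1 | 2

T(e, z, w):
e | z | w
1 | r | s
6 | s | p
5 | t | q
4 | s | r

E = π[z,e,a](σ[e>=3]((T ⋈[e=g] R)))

σ filters on e, owned by the left side.
E' = π[z,e,a]((σ[e>=3](T) ⋈[e=g] R))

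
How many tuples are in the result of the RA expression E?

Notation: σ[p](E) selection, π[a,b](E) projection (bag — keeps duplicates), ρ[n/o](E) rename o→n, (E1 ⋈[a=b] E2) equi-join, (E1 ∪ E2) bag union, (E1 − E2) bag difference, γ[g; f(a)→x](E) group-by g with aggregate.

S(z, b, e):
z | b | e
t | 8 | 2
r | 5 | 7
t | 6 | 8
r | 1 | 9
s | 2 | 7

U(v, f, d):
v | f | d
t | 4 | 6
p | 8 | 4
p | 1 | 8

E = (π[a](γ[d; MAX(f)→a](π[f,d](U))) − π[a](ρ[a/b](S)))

Subexpression sizes:
  U → 3
  π[f,d](U) → 3
  γ[d; MAX(f)→a](π[f,d](U)) → 3
  π[a](γ[d; MAX(f)→a](π[f,d](U))) → 3
  S → 5
  ρ[a/b](S) → 5
  π[a](ρ[a/b](S)) → 5
  (π[a](γ[d; MAX(f)→a](π[f,d](U))) − π[a](ρ[a/b](S))) → 1

|E| = 1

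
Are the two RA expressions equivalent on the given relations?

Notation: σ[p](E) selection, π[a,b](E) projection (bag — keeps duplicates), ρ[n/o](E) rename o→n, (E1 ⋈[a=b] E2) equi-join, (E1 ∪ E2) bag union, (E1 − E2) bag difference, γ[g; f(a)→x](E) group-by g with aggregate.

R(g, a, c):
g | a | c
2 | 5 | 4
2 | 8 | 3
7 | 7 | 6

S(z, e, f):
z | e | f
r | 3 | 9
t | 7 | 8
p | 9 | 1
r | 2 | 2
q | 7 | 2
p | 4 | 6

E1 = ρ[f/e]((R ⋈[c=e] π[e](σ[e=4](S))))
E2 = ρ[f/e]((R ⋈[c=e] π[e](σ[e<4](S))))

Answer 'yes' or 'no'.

E1 stepwise |·|:
  R → 3
  S → 6
  σ[e=4](S) → 1
  π[e](σ[e=4](S)) → 1
  (R ⋈[c=e] π[e](σ[e=4](S))) → 1
  ρ[f/e]((R ⋈[c=e] π[e](σ[e=4](S)))) → 1
E2 stepwise |·|:
  R → 3
  S → 6
  σ[e<4](S) → 2
  π[e](σ[e<4](S)) → 2
  (R ⋈[c=e] π[e](σ[e<4](S))) → 1
  ρ[f/e]((R ⋈[c=e] π[e](σ[e<4](S)))) → 1

E1 result:
g | a | c | f
2 | 5 | 4 | 4
E2 result:
g | a | c | f
2 | 8 | 3 | 3
Witness: (2, 5, 4, 4) appears 1× in E1 but 0× in E2.

no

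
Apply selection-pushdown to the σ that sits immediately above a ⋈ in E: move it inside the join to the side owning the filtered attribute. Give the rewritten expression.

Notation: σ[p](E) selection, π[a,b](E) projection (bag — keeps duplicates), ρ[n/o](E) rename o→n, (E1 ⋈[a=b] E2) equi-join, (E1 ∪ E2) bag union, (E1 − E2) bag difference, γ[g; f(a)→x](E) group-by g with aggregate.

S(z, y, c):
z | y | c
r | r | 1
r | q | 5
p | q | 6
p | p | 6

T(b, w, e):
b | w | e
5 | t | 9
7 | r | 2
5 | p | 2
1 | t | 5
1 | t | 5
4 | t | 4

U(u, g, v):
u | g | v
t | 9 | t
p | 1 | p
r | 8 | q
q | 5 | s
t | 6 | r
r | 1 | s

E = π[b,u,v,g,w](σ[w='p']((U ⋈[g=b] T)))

σ filters on w, owned by the right side.
E' = π[b,u,v,g,w]((U ⋈[g=b] σ[w='p'](T)))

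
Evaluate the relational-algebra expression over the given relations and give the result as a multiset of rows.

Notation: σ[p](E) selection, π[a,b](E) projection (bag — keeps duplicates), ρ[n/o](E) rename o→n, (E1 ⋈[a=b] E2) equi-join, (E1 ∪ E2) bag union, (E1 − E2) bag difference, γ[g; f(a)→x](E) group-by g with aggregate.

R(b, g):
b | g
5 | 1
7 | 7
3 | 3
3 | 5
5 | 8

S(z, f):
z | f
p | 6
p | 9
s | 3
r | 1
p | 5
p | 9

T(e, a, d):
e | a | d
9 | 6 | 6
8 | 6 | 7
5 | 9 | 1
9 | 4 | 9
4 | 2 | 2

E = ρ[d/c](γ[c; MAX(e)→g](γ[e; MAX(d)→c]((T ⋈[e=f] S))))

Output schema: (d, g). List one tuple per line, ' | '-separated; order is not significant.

Subexpression sizes:
  T → 5
  S → 6
  (T ⋈[e=f] S) → 5
  γ[e; MAX(d)→c]((T ⋈[e=f] S)) → 2
  γ[c; MAX(e)→g](γ[e; MAX(d)→c]((T ⋈[e=f] S))) → 2
  ρ[d/c](γ[c; MAX(e)→g](γ[e; MAX(d)→c]((T ⋈[e=f] S)))) → 2

== RESULT ==
d | g
1 | 5
9 | 9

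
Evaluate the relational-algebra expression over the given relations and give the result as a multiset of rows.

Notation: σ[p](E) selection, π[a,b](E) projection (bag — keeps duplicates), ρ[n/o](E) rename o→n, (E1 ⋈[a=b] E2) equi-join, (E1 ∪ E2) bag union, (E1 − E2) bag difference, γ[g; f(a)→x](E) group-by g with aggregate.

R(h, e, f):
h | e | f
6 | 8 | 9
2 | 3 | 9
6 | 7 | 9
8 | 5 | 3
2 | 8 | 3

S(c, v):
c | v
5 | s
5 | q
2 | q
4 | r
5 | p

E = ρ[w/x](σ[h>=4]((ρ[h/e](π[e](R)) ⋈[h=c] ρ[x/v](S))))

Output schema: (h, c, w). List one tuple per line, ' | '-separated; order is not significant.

Stepwise |·|:
  R → 5
  π[e](R) → 5
  ρ[h/e](π[e](R)) → 5
  S → 5
  ρ[x/v](S) → 5
  (ρ[h/e](π[e](R)) ⋈[h=c] ρ[x/v](S)) → 3
  σ[h>=4]((ρ[h/e](π[e](R)) ⋈[h=c] ρ[x/v](S))) → 3
  ρ[w/x](σ[h>=4]((ρ[h/e](π[e](R)) ⋈[h=c] ρ[x/v](S)))) → 3

== RESULT ==
h | c | w
5 | 5 | p
5 | 5 | q
5 | 5 | s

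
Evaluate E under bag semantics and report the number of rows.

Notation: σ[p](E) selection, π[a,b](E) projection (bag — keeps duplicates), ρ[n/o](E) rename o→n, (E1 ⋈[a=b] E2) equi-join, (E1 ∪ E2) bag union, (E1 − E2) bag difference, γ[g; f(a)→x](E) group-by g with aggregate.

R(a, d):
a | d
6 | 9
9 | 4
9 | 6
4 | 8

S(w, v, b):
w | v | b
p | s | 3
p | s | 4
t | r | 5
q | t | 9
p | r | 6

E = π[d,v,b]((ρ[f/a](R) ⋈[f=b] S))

Subexpression sizes:
  R → 4
  ρ[f/a](R) → 4
  S → 5
  (ρ[f/a](R) ⋈[f=b] S) → 4
  π[d,v,b]((ρ[f/a](R) ⋈[f=b] S)) → 4

|E| = 4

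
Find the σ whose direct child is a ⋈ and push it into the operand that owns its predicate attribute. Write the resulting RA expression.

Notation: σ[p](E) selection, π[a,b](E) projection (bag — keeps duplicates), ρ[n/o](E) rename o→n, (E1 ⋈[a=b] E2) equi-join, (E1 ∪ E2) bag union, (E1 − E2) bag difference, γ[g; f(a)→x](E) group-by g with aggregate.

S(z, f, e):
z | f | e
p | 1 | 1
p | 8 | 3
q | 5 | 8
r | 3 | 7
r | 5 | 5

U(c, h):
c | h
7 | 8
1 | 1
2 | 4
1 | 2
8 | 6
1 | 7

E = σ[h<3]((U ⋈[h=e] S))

σ filters on h, owned by the left side.
E' = (σ[h<3](U) ⋈[h=e] S)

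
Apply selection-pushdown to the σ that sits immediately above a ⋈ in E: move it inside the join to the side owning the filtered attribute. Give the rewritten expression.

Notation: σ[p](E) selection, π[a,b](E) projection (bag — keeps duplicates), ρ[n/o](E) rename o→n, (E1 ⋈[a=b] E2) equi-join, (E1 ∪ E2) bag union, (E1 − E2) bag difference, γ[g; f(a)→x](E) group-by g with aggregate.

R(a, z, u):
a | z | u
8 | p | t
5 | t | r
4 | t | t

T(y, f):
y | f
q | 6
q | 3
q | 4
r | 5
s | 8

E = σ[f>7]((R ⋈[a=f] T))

σ filters on f, owned by the right side.
E' = (R ⋈[a=f] σ[f>7](T))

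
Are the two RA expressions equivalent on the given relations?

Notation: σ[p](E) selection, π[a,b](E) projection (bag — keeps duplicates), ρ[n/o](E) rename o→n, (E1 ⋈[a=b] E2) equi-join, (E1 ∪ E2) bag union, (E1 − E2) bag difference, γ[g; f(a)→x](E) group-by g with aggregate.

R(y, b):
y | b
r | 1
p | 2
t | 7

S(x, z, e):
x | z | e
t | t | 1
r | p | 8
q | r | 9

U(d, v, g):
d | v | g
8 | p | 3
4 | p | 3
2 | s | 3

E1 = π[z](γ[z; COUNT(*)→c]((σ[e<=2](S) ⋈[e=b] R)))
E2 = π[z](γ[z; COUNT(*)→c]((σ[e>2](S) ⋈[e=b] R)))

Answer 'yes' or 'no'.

E1 row counts bottom-up:
  S → 3
  σ[e<=2](S) → 1
  R → 3
  (σ[e<=2](S) ⋈[e=b] R) → 1
  γ[z; COUNT(*)→c]((σ[e<=2](S) ⋈[e=b] R)) → 1
  π[z](γ[z; COUNT(*)→c]((σ[e<=2](S) ⋈[e=b] R))) → 1
E2 row counts bottom-up:
  S → 3
  σ[e>2](S) → 2
  R → 3
  (σ[e>2](S) ⋈[e=b] R) → 0
  γ[z; COUNT(*)→c]((σ[e>2](S) ⋈[e=b] R)) → 0
  π[z](γ[z; COUNT(*)→c]((σ[e>2](S) ⋈[e=b] R))) → 0

E1 result:
z
t
E2 result:
z
(0 rows)
Witness: ('t',) appears 1× in E1 but 0× in E2.

no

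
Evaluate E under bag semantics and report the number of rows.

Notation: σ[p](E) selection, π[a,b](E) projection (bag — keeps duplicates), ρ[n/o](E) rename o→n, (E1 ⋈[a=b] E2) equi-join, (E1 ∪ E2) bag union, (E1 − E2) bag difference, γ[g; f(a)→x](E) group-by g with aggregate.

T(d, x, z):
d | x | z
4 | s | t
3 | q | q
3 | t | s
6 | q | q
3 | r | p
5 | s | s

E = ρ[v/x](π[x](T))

Row counts bottom-up:
  T → 6
  π[x](T) → 6
  ρ[v/x](π[x](T)) → 6

|E| = 6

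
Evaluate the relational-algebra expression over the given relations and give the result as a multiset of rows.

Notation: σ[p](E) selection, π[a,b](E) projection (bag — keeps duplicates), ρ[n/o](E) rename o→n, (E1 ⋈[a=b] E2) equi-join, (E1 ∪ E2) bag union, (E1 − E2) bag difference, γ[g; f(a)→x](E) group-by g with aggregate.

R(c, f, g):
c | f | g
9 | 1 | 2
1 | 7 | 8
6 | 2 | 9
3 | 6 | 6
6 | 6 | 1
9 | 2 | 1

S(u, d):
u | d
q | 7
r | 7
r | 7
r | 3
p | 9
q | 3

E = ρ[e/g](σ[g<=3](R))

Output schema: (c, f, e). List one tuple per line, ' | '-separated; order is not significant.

Row counts bottom-up:
  R → 6
  σ[g<=3](R) → 3
  ρ[e/g](σ[g<=3](R)) → 3

== RESULT ==
c | f | e
6 | 6 | 1
9 | 1 | 2
9 | 2 | 1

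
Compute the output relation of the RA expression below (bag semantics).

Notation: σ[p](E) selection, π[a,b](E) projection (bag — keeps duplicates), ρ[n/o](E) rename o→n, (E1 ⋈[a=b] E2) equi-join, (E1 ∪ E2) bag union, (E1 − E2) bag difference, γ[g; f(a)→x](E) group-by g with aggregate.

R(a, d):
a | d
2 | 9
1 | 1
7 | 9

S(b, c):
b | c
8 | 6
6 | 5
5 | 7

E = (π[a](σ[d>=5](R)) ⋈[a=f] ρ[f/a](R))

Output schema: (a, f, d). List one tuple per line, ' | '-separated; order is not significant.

Row counts bottom-up:
  R → 3
  σ[d>=5](R) → 2
  π[a](σ[d>=5](R)) → 2
  R → 3
  ρ[f/a](R) → 3
  (π[a](σ[d>=5](R)) ⋈[a=f] ρ[f/a](R)) → 2

== RESULT ==
a | f | d
2 | 2 | 9
7 | 7 | 9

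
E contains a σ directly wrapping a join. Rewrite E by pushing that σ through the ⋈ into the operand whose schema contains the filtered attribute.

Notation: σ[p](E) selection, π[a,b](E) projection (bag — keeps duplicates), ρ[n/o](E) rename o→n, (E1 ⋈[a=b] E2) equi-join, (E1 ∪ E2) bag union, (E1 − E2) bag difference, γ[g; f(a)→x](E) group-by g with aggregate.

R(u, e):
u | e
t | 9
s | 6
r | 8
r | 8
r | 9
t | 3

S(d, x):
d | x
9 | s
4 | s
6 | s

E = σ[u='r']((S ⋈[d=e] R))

σ filters on u, owned by the right side.
E' = (S ⋈[d=e] σ[u='r'](R))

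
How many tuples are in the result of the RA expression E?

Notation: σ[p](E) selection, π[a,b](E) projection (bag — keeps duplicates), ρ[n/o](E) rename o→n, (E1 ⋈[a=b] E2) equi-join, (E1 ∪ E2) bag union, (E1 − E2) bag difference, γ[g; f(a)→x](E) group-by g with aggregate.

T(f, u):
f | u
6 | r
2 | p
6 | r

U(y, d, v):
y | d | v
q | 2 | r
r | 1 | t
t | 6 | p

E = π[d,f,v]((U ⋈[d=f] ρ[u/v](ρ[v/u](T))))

Per-node cardinality:
  U → 3
  T → 3
  ρ[v/u](T) → 3
  ρ[u/v](ρ[v/u](T)) → 3
  (U ⋈[d=f] ρ[u/v](ρ[v/u](T))) → 3
  π[d,f,v]((U ⋈[d=f] ρ[u/v](ρ[v/u](T)))) → 3

|E| = 3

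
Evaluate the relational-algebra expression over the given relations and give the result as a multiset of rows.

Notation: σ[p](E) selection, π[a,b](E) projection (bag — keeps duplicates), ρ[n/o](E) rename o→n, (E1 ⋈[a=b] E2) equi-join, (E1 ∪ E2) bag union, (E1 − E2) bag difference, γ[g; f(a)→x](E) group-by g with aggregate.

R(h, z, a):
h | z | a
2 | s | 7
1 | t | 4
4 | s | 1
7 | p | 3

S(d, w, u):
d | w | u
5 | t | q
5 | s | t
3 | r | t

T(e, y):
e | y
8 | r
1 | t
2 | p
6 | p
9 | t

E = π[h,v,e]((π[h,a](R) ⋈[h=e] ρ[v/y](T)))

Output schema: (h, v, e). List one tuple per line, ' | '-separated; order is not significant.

Row counts bottom-up:
  R → 4
  π[h,a](R) → 4
  T → 5
  ρ[v/y](T) → 5
  (π[h,a](R) ⋈[h=e] ρ[v/y](T)) → 2
  π[h,v,e]((π[h,a](R) ⋈[h=e] ρ[v/y](T))) → 2

== RESULT ==
h | v | e
1 | t | 1
2 | p | 2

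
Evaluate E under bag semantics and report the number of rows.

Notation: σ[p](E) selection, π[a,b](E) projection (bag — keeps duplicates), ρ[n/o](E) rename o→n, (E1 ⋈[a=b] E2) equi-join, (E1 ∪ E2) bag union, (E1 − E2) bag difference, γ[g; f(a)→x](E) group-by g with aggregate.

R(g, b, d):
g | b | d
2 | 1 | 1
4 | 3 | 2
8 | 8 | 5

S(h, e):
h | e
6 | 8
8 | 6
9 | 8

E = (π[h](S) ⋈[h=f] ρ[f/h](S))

Stepwise |·|:
  S → 3
  π[h](S) → 3
  S → 3
  ρ[f/h](S) → 3
  (π[h](S) ⋈[h=f] ρ[f/h](S)) → 3

|E| = 3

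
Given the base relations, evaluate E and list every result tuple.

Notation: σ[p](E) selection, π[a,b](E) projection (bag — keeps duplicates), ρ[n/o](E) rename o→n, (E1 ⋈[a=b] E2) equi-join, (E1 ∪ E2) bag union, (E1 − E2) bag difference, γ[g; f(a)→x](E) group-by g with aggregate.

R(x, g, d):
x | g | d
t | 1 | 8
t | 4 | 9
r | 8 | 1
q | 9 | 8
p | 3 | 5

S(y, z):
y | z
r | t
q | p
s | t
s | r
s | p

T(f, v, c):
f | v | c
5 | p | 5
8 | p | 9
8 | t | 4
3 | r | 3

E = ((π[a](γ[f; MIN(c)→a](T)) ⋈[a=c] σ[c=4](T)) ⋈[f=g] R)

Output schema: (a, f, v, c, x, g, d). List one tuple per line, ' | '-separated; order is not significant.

Row counts bottom-up:
  T → 4
  γ[f; MIN(c)→a](T) → 3
  π[a](γ[f; MIN(c)→a](T)) → 3
  T → 4
  σ[c=4](T) → 1
  (π[a](γ[f; MIN(c)→a](T)) ⋈[a=c] σ[c=4](T)) → 1
  R → 5
  ((π[a](γ[f; MIN(c)→a](T)) ⋈[a=c] σ[c=4](T)) ⋈[f=g] R) → 1

== RESULT ==
a | f | v | c | x | g | d
4 | 8 | t | 4 | r | 8 | 1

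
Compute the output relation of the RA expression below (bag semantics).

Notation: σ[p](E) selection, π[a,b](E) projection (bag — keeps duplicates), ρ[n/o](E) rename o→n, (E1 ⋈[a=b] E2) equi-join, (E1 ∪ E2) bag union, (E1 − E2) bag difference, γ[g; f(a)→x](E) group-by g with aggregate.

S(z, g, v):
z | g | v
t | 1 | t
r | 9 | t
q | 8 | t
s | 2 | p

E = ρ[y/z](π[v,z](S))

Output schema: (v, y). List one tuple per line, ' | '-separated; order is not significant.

Subexpression sizes:
  S → 4
  π[v,z](S) → 4
  ρ[y/z](π[v,z](S)) → 4

== RESULT ==
v | y
p | s
t | q
t | r
t | t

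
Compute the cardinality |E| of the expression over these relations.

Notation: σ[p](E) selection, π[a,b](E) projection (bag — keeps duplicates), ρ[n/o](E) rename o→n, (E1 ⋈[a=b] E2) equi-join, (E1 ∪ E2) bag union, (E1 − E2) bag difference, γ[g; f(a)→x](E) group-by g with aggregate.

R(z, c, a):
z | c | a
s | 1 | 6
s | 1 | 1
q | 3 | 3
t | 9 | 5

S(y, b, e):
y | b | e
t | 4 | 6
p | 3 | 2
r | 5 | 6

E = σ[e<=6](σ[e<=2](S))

Subexpression sizes:
  S → 3
  σ[e<=2](S) → 1
  σ[e<=6](σ[e<=2](S)) → 1

|E| = 1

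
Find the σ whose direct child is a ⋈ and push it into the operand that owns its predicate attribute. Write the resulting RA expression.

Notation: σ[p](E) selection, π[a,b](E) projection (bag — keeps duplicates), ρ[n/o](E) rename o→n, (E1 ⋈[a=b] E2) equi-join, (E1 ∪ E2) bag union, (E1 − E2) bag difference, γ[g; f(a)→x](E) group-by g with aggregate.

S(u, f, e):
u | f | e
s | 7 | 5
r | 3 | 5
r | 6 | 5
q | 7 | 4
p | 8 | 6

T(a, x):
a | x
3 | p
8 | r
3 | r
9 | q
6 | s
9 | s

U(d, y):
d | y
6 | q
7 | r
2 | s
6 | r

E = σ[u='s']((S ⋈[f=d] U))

σ filters on u, owned by the left side.
E' = (σ[u='s'](S) ⋈[f=d] U)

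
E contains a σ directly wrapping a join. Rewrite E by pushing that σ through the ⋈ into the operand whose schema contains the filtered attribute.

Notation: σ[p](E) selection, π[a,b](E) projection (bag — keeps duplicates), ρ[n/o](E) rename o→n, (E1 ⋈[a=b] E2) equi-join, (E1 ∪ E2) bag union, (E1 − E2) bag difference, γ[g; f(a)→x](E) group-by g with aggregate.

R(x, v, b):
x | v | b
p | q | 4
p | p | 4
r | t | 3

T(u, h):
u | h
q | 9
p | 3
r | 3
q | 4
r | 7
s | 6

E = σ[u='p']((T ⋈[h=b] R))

σ filters on u, owned by the left side.
E' = (σ[u='p'](T) ⋈[h=b] R)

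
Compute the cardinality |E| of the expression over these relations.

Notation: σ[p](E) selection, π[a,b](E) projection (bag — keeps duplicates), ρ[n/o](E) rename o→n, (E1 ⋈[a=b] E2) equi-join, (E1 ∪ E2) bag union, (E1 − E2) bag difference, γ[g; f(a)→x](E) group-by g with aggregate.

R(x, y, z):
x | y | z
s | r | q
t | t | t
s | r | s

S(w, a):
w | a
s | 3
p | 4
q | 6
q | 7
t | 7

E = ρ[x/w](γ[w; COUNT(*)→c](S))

Subexpression sizes:
  S → 5
  γ[w; COUNT(*)→c](S) → 4
  ρ[x/w](γ[w; COUNT(*)→c](S)) → 4

|E| = 4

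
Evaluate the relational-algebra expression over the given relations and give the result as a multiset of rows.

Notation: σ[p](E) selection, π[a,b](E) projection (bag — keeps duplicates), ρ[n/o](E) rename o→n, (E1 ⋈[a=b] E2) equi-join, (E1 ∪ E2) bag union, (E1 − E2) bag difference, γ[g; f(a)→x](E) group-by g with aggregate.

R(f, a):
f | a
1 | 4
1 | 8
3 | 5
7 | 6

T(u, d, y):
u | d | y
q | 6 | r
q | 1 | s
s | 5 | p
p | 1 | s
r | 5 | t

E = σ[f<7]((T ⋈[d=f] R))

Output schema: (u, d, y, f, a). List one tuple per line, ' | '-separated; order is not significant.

Subexpression sizes:
  T → 5
  R → 4
  (T ⋈[d=f] R) → 4
  σ[f<7]((T ⋈[d=f] R)) → 4

== RESULT ==
u | d | y | f | a
p | 1 | s | 1 | 4
p | 1 | s | 1 | 8
q | 1 | s | 1 | 4
q | 1 | s | 1 | 8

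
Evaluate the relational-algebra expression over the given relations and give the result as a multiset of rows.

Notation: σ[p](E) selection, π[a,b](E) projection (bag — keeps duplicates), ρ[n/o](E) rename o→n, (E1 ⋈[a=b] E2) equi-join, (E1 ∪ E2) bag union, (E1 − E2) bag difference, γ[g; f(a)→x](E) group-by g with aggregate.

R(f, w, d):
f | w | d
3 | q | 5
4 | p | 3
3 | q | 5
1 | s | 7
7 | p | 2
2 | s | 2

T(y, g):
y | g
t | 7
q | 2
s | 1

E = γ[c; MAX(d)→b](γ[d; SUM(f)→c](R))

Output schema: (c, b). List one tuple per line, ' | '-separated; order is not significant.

Stepwise |·|:
  R → 6
  γ[d; SUM(f)→c](R) → 4
  γ[c; MAX(d)→b](γ[d; SUM(f)→c](R)) → 4

== RESULT ==
c | b
1 | 7
4 | 3
6 | 5
9 | 2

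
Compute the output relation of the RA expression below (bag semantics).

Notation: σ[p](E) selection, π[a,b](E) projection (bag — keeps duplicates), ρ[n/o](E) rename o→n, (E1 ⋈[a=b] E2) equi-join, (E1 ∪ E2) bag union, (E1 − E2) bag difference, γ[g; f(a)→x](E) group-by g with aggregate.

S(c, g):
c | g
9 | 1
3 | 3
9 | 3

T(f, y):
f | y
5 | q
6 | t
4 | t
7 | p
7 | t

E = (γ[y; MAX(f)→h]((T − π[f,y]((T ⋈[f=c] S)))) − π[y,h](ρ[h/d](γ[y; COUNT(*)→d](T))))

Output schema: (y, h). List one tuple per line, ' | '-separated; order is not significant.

Stepwise |·|:
  T → 5
  T → 5
  S → 3
  (T ⋈[f=c] S) → 0
  π[f,y]((T ⋈[f=c] S)) → 0
  (T − π[f,y]((T ⋈[f=c] S))) → 5
  γ[y; MAX(f)→h]((T − π[f,y]((T ⋈[f=c] S)))) → 3
  T → 5
  γ[y; COUNT(*)→d](T) → 3
  ρ[h/d](γ[y; COUNT(*)→d](T)) → 3
  π[y,h](ρ[h/d](γ[y; COUNT(*)→d](T))) → 3
  (γ[y; MAX(f)→h]((T − π[f,y]((T ⋈[f=c] S)))) − π[y,h](ρ[h/d](γ[y; COUNT(*)→d](T)))) → 3

== RESULT ==
y | h
p | 7
q | 5
t | 7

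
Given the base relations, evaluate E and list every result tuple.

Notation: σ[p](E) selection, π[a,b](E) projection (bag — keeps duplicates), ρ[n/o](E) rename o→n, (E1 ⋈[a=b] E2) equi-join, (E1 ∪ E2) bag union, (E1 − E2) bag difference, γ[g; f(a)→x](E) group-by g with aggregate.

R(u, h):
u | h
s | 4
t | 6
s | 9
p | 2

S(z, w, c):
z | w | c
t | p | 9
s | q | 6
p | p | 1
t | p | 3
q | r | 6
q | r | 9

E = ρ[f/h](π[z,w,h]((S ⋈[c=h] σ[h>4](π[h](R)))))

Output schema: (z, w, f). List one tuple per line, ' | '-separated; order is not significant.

Per-node cardinality:
  S → 6
  R → 4
  π[h](R) → 4
  σ[h>4](π[h](R)) → 2
  (S ⋈[c=h] σ[h>4](π[h](R))) → 4
  π[z,w,h]((S ⋈[c=h] σ[h>4](π[h](R)))) → 4
  ρ[f/h](π[z,w,h]((S ⋈[c=h] σ[h>4](π[h](R))))) → 4

== RESULT ==
z | w | f
q | r | 6
q | r | 9
s | q | 6
t | p | 9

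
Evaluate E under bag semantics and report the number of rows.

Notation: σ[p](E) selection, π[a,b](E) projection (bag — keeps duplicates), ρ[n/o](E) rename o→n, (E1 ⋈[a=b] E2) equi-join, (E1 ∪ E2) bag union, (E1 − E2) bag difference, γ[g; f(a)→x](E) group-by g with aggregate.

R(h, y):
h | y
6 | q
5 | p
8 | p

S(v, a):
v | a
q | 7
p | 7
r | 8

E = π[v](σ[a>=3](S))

Subexpression sizes:
  S → 3
  σ[a>=3](S) → 3
  π[v](σ[a>=3](S)) → 3

|E| = 3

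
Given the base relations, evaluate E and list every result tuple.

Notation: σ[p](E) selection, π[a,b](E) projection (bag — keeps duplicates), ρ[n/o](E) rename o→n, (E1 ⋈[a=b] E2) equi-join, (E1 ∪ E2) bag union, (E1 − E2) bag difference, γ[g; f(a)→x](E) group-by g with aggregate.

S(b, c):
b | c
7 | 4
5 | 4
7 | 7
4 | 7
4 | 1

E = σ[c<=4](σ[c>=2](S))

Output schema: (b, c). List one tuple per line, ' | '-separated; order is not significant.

Per-node cardinality:
  S → 5
  σ[c>=2](S) → 4
  σ[c<=4](σ[c>=2](S)) → 2

== RESULT ==
b | c
5 | 4
7 | 4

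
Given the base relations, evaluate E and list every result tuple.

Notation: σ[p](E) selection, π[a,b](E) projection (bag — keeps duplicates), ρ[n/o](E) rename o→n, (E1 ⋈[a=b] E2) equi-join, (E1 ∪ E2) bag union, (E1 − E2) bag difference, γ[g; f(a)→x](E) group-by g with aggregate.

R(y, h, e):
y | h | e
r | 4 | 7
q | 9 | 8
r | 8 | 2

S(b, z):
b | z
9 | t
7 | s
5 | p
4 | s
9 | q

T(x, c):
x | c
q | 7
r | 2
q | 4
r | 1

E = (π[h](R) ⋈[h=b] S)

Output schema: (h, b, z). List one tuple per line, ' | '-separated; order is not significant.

Per-node cardinality:
  R → 3
  π[h](R) → 3
  S → 5
  (π[h](R) ⋈[h=b] S) → 3

== RESULT ==
h | b | z
4 | 4 | s
9 | 9 | q
9 | 9 | t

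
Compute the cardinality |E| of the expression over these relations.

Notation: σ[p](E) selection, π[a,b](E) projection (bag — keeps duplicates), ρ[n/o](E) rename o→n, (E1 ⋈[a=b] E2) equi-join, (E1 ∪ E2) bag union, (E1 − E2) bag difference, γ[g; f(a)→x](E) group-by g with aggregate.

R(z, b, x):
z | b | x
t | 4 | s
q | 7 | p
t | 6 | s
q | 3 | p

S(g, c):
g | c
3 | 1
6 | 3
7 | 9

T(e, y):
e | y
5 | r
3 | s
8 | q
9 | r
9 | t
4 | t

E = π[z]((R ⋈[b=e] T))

Row counts bottom-up:
  R → 4
  T → 6
  (R ⋈[b=e] T) → 2
  π[z]((R ⋈[b=e] T)) → 2

|E| = 2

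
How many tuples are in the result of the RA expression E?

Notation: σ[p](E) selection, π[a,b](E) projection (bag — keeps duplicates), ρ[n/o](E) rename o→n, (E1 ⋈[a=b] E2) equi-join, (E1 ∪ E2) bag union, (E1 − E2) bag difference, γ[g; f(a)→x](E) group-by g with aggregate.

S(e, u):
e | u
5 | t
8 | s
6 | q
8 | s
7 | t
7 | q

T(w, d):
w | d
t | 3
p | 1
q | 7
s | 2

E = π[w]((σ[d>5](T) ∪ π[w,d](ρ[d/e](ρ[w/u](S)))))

Subexpression sizes:
  T → 4
  σ[d>5](T) → 1
  S → 6
  ρ[w/u](S) → 6
  ρ[d/e](ρ[w/u](S)) → 6
  π[w,d](ρ[d/e](ρ[w/u](S))) → 6
  (σ[d>5](T) ∪ π[w,d](ρ[d/e](ρ[w/u](S)))) → 7
  π[w]((σ[d>5](T) ∪ π[w,d](ρ[d/e](ρ[w/u](S))))) → 7

|E| = 7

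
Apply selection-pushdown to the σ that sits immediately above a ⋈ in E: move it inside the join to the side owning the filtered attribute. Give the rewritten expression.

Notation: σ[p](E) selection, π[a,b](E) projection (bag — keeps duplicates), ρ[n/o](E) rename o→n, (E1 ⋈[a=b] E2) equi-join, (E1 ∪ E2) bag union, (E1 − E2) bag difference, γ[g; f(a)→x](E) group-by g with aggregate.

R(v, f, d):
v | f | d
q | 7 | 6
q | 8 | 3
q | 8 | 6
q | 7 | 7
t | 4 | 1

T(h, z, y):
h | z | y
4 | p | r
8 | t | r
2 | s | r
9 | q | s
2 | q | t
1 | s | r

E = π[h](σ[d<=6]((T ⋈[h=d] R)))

σ filters on d, owned by the right side.
E' = π[h]((T ⋈[h=d] σ[d<=6](R)))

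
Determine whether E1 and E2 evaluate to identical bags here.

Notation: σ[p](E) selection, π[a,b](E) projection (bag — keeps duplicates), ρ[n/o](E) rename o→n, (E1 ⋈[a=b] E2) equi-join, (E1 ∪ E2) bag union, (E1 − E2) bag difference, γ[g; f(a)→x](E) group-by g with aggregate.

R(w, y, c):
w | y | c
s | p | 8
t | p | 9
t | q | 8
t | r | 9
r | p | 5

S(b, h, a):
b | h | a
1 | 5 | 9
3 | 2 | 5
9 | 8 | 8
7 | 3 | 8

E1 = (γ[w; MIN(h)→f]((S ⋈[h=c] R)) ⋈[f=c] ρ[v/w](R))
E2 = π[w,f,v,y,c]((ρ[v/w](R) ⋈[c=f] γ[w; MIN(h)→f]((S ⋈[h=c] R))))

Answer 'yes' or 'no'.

E1 per-node cardinality:
  S → 4
  R → 5
  (S ⋈[h=c] R) → 3
  γ[w; MIN(h)→f]((S ⋈[h=c] R)) → 3
  R → 5
  ρ[v/w](R) → 5
  (γ[w; MIN(h)→f]((S ⋈[h=c] R)) ⋈[f=c] ρ[v/w](R)) → 5
E2 per-node cardinality:
  R → 5
  ρ[v/w](R) → 5
  S → 4
  R → 5
  (S ⋈[h=c] R) → 3
  γ[w; MIN(h)→f]((S ⋈[h=c] R)) → 3
  (ρ[v/w](R) ⋈[c=f] γ[w; MIN(h)→f]((S ⋈[h=c] R))) → 5
  π[w,f,v,y,c]((ρ[v/w](R) ⋈[c=f] γ[w; MIN(h)→f]((S ⋈[h=c] R)))) → 5

E1 and E2 produce the same multiset:
w | f | v | y | c
r | 5 | r | p | 5
s | 8 | s | p | 8
s | 8 | t | q | 8
t | 8 | s | p | 8
t | 8 | t | q | 8

yes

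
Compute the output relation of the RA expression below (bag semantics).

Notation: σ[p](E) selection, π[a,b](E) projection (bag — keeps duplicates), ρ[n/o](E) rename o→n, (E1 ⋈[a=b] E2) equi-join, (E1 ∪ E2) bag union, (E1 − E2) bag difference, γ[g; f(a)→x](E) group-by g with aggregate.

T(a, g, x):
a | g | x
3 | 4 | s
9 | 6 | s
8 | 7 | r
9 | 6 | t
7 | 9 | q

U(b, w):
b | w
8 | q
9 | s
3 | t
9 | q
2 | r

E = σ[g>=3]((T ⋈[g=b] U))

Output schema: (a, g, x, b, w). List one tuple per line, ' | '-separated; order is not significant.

Stepwise |·|:
  T → 5
  U → 5
  (T ⋈[g=b] U) → 2
  σ[g>=3]((T ⋈[g=b] U)) → 2

== RESULT ==
a | g | x | b | w
7 | 9 | q | 9 | q
7 | 9 | q | 9 | s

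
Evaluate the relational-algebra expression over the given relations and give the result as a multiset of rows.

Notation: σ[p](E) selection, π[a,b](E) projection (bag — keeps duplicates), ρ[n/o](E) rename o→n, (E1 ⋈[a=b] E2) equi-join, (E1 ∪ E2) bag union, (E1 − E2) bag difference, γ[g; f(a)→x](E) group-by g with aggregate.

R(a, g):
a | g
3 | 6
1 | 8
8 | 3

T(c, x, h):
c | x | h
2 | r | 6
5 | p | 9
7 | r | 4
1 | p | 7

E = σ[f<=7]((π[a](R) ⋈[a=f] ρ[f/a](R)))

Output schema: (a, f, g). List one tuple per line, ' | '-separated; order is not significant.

Per-node cardinality:
  R → 3
  π[a](R) → 3
  R → 3
  ρ[f/a](R) → 3
  (π[a](R) ⋈[a=f] ρ[f/a](R)) → 3
  σ[f<=7]((π[a](R) ⋈[a=f] ρ[f/a](R))) → 2

== RESULT ==
a | f | g
1 | 1 | 8
3 | 3 | 6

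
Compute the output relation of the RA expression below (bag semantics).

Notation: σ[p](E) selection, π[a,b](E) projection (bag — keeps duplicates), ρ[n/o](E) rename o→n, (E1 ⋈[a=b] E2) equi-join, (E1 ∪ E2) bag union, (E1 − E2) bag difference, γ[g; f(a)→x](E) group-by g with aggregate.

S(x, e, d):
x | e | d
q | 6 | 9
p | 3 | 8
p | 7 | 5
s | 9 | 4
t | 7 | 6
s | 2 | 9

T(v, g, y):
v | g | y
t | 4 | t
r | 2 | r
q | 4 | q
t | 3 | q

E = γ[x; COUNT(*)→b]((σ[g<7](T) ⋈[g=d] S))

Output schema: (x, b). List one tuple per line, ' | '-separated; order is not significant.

Row counts bottom-up:
  T → 4
  σ[g<7](T) → 4
  S → 6
  (σ[g<7](T) ⋈[g=d] S) → 2
  γ[x; COUNT(*)→b]((σ[g<7](T) ⋈[g=d] S)) → 1

== RESULT ==
x | b
s | 2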